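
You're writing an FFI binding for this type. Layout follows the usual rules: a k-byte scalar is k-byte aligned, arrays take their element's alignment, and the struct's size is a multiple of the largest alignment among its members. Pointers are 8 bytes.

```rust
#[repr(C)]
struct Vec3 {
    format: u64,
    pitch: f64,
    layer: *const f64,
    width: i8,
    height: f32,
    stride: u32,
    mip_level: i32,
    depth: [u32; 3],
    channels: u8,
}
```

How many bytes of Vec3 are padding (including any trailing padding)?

0..8  format  (8B, 8-aligned)
8..16  pitch  (8B, 8-aligned)
16..24  layer  (8B, 8-aligned)
24..25  width  (1B, 1-aligned)
25..28  -- padding (3B)
28..32  height  (4B, 4-aligned)
32..36  stride  (4B, 4-aligned)
36..40  mip_level  (4B, 4-aligned)
40..52  depth  (12B, 4-aligned)
52..53  channels  (1B, 1-aligned)
53..56  -- tail padding (3B)
sizeof = 56, alignof = 8
data bytes 50, size 56 → padding 6

6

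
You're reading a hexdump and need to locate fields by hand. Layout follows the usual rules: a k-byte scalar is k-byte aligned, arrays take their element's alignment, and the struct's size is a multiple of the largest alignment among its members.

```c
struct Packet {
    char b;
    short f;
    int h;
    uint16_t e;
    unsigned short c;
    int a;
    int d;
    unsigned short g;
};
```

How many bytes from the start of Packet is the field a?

12

0..1  b  (1B, 1-aligned)
1..2  -- padding (1B)
2..4  f  (2B, 2-aligned)
4..8  h  (4B, 4-aligned)
8..10  e  (2B, 2-aligned)
10..12  c  (2B, 2-aligned)
12..16  a  (4B, 4-aligned)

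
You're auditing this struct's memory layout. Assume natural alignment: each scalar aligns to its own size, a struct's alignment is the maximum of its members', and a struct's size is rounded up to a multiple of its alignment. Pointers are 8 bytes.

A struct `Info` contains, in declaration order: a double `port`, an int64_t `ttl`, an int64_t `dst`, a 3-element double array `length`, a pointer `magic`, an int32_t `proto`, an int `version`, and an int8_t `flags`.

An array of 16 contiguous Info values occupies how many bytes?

1152

port at 0 (size 8, align 8) → ends 8
ttl at 8 (size 8, align 8) → ends 16
dst at 16 (size 8, align 8) → ends 24
length at 24 (size 24, align 8) → ends 48
magic at 48 (size 8, align 8) → ends 56
proto at 56 (size 4, align 4) → ends 60
version at 60 (size 4, align 4) → ends 64
flags at 64 (size 1, align 1) → ends 65
tail pad 7 to reach multiple of 8
total 72 bytes, alignment 8
array of 16: 16 × 72 = 1152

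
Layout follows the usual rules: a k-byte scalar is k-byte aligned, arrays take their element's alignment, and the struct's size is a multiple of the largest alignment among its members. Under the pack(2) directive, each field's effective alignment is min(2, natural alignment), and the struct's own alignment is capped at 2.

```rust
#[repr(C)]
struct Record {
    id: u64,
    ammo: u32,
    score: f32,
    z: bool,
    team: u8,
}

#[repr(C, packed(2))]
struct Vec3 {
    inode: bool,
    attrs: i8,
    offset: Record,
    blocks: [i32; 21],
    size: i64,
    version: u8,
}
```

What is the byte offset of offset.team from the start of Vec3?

Record: @0: id [8B, align 8] → 8; @8: ammo [4B, align 4] → 12; @12: score [4B, align 4] → 16; @16: z [1B, align 1] → 17; @17: team [1B, align 1] → 18; +6 tail pad (align 8); size 24, align 8
@0: inode [1B, align 1] → 1
@1: attrs [1B, align 1] → 2
@2: offset [24B, align 2] → 26
within Record: team at 17
2 + 17 = 19

19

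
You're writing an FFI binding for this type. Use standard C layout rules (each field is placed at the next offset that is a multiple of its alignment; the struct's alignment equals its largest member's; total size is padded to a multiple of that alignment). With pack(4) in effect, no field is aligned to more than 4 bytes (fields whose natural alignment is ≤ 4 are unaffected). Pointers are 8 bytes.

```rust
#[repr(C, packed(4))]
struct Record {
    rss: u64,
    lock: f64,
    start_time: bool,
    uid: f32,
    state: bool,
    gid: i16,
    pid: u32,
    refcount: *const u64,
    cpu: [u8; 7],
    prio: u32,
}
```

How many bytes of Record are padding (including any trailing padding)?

rss at 0 (size 8, align 4) → ends 8
lock at 8 (size 8, align 4) → ends 16
start_time at 16 (size 1, align 1) → ends 17
pad 3 to align 4 for uid
uid at 20 (size 4, align 4) → ends 24
state at 24 (size 1, align 1) → ends 25
pad 1 to align 2 for gid
gid at 26 (size 2, align 2) → ends 28
pid at 28 (size 4, align 4) → ends 32
refcount at 32 (size 8, align 4) → ends 40
cpu at 40 (size 7, align 1) → ends 47
pad 1 to align 4 for prio
prio at 48 (size 4, align 4) → ends 52
total 52 bytes, alignment 4
data bytes 47, size 52 → padding 5

5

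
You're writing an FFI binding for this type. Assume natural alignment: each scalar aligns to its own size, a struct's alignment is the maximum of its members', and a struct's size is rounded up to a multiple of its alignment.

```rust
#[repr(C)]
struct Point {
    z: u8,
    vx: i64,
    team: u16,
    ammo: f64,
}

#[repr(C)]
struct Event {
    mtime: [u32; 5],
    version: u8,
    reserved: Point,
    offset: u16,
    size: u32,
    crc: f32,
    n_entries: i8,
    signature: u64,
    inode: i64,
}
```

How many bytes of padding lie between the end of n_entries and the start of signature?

Point: @0: z [1B, align 1] → 1; +7 pad (align 8); @8: vx [8B, align 8] → 16; @16: team [2B, align 2] → 18; +6 pad (align 8); @24: ammo [8B, align 8] → 32; size 32, align 8
@0: mtime [20B, align 4] → 20
@20: version [1B, align 1] → 21
+3 pad (align 8)
@24: reserved [32B, align 8] → 56
@56: offset [2B, align 2] → 58
+2 pad (align 4)
@60: size [4B, align 4] → 64
@64: crc [4B, align 4] → 68
@68: n_entries [1B, align 1] → 69
+3 pad (align 8)
@72: signature [8B, align 8] → 80

3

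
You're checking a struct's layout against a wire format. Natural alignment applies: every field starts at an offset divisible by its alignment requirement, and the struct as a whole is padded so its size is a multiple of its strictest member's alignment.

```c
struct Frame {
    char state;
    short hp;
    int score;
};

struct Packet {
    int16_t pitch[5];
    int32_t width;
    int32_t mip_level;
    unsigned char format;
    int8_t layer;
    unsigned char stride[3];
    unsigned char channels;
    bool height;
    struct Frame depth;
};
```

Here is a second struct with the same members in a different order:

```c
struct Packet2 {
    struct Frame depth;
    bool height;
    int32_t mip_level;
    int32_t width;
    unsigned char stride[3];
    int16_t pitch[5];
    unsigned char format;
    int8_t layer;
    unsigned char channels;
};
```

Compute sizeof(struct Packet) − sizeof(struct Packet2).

-4

Frame: 0..1  state  (1B, 1-aligned); 1..2  -- padding (1B); 2..4  hp  (2B, 2-aligned); 4..8  score  (4B, 4-aligned); sizeof = 8, alignof = 4
0..10  pitch  (10B, 2-aligned)
10..12  -- padding (2B)
12..16  width  (4B, 4-aligned)
16..20  mip_level  (4B, 4-aligned)
20..21  format  (1B, 1-aligned)
21..22  layer  (1B, 1-aligned)
22..25  stride  (3B, 1-aligned)
25..26  channels  (1B, 1-aligned)
26..27  height  (1B, 1-aligned)
27..28  -- padding (1B)
28..36  depth  (8B, 4-aligned)
sizeof = 36, alignof = 4
— Packet2 —
0..8  depth  (8B, 4-aligned)
8..9  height  (1B, 1-aligned)
9..12  -- padding (3B)
12..16  mip_level  (4B, 4-aligned)
16..20  width  (4B, 4-aligned)
20..23  stride  (3B, 1-aligned)
23..24  -- padding (1B)
24..34  pitch  (10B, 2-aligned)
34..35  format  (1B, 1-aligned)
35..36  layer  (1B, 1-aligned)
36..37  channels  (1B, 1-aligned)
37..40  -- tail padding (3B)
sizeof = 40, alignof = 4
36 − 40 = -4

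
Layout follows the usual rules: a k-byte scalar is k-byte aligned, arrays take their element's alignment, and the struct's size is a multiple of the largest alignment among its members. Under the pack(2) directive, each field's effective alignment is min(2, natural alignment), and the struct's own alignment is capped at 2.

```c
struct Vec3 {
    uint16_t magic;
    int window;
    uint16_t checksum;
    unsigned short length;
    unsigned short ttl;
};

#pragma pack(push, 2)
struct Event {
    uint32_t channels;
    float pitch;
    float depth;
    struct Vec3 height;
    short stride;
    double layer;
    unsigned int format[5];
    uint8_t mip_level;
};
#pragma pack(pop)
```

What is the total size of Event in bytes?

60 bytes

Vec3: @0: magic [2B, align 2] → 2; +2 pad (align 4); @4: window [4B, align 4] → 8; @8: checksum [2B, align 2] → 10; @10: length [2B, align 2] → 12; @12: ttl [2B, align 2] → 14; +2 tail pad (align 4); size 16, align 4
@0: channels [4B, align 2] → 4
@4: pitch [4B, align 2] → 8
@8: depth [4B, align 2] → 12
@12: height [16B, align 2] → 28
@28: stride [2B, align 2] → 30
@30: layer [8B, align 2] → 38
@38: format [20B, align 2] → 58
@58: mip_level [1B, align 1] → 59
+1 tail pad (align 2)
size 60, align 2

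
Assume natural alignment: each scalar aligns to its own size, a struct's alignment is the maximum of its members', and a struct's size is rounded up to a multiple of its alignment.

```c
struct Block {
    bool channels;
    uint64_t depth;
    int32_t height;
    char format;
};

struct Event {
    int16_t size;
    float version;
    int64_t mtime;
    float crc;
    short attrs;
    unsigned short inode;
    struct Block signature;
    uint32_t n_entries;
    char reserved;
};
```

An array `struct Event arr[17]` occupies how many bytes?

952

Block: channels at 0 (size 1, align 1) → ends 1; pad 7 to align 8 for depth; depth at 8 (size 8, align 8) → ends 16; height at 16 (size 4, align 4) → ends 20; format at 20 (size 1, align 1) → ends 21; tail pad 3 to reach multiple of 8; total 24 bytes, alignment 8
size at 0 (size 2, align 2) → ends 2
pad 2 to align 4 for version
version at 4 (size 4, align 4) → ends 8
mtime at 8 (size 8, align 8) → ends 16
crc at 16 (size 4, align 4) → ends 20
attrs at 20 (size 2, align 2) → ends 22
inode at 22 (size 2, align 2) → ends 24
signature at 24 (size 24, align 8) → ends 48
n_entries at 48 (size 4, align 4) → ends 52
reserved at 52 (size 1, align 1) → ends 53
tail pad 3 to reach multiple of 8
total 56 bytes, alignment 8
array of 17: 17 × 56 = 952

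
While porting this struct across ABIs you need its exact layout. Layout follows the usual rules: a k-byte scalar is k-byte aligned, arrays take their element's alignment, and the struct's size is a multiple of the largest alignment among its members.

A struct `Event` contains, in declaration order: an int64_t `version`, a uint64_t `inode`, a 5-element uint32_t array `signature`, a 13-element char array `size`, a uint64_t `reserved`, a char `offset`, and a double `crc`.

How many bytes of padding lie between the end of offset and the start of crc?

7

version at 0 (size 8, align 8) → ends 8
inode at 8 (size 8, align 8) → ends 16
signature at 16 (size 20, align 4) → ends 36
size at 36 (size 13, align 1) → ends 49
pad 7 to align 8 for reserved
reserved at 56 (size 8, align 8) → ends 64
offset at 64 (size 1, align 1) → ends 65
pad 7 to align 8 for crc
crc at 72 (size 8, align 8) → ends 80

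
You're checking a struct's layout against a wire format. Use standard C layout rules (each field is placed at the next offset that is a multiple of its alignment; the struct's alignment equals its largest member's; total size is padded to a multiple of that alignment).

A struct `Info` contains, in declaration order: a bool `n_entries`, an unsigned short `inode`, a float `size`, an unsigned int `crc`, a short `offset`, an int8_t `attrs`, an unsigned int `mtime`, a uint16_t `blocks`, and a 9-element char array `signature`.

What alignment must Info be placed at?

member alignments: n_entries=1, inode=2, size=4, crc=4, offset=2, attrs=1, mtime=4, blocks=2, signature=1
max = 4

4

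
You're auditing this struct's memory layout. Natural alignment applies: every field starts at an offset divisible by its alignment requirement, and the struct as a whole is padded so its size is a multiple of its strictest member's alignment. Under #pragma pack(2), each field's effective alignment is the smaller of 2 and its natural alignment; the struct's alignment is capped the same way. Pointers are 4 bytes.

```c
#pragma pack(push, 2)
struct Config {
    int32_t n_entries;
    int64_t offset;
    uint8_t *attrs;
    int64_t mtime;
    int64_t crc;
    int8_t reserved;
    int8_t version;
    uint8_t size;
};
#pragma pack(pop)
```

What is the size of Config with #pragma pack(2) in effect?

0..4  n_entries  (4B, 2-aligned)
4..12  offset  (8B, 2-aligned)
12..16  attrs  (4B, 2-aligned)
16..24  mtime  (8B, 2-aligned)
24..32  crc  (8B, 2-aligned)
32..33  reserved  (1B, 1-aligned)
33..34  version  (1B, 1-aligned)
34..35  size  (1B, 1-aligned)
35..36  -- tail padding (1B)
sizeof = 36, alignof = 2

36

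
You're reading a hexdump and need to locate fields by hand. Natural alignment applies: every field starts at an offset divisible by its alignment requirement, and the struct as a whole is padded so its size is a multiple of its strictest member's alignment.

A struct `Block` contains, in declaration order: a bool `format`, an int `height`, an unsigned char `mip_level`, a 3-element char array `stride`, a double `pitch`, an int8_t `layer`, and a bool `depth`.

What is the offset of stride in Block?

9

@0: format [1B, align 1] → 1
+3 pad (align 4)
@4: height [4B, align 4] → 8
@8: mip_level [1B, align 1] → 9
@9: stride [3B, align 1] → 12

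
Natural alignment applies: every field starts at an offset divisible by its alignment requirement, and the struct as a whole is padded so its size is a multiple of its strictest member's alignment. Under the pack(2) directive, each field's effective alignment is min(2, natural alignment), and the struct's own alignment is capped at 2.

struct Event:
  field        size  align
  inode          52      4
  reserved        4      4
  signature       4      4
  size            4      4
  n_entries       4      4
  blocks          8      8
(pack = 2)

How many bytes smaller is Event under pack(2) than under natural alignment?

4

natural layout:
  0..52  inode  (52B, 4-aligned)
  52..56  reserved  (4B, 4-aligned)
  56..60  signature  (4B, 4-aligned)
  60..64  size  (4B, 4-aligned)
  64..68  n_entries  (4B, 4-aligned)
  68..72  -- padding (4B)
  72..80  blocks  (8B, 8-aligned)
  sizeof = 80, alignof = 8
packed(2) layout:
  0..52  inode  (52B, 2-aligned)
  52..56  reserved  (4B, 2-aligned)
  56..60  signature  (4B, 2-aligned)
  60..64  size  (4B, 2-aligned)
  64..68  n_entries  (4B, 2-aligned)
  68..76  blocks  (8B, 2-aligned)
  sizeof = 76, alignof = 2
80 − 76 = 4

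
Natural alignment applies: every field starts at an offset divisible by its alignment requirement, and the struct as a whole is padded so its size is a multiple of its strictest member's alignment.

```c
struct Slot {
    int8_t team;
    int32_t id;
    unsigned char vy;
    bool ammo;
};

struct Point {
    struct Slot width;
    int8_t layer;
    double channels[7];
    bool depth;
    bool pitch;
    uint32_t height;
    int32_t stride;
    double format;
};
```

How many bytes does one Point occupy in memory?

96 bytes

Slot: team at 0 (size 1, align 1) → ends 1; pad 3 to align 4 for id; id at 4 (size 4, align 4) → ends 8; vy at 8 (size 1, align 1) → ends 9; ammo at 9 (size 1, align 1) → ends 10; tail pad 2 to reach multiple of 4; total 12 bytes, alignment 4
width at 0 (size 12, align 4) → ends 12
layer at 12 (size 1, align 1) → ends 13
pad 3 to align 8 for channels
channels at 16 (size 56, align 8) → ends 72
depth at 72 (size 1, align 1) → ends 73
pitch at 73 (size 1, align 1) → ends 74
pad 2 to align 4 for height
height at 76 (size 4, align 4) → ends 80
stride at 80 (size 4, align 4) → ends 84
pad 4 to align 8 for format
format at 88 (size 8, align 8) → ends 96
total 96 bytes, alignment 8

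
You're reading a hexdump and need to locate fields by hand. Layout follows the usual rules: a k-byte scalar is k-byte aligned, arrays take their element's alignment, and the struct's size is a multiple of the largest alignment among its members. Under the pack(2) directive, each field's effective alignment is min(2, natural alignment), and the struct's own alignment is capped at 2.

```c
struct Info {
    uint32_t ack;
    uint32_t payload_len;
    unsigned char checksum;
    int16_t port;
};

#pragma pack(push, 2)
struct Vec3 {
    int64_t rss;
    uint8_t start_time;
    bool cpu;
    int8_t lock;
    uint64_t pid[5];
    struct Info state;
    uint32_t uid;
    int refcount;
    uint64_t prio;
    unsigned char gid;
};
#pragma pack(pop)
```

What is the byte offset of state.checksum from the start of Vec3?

Info: ack at 0 (size 4, align 4) → ends 4; payload_len at 4 (size 4, align 4) → ends 8; checksum at 8 (size 1, align 1) → ends 9; pad 1 to align 2 for port; port at 10 (size 2, align 2) → ends 12; total 12 bytes, alignment 4
rss at 0 (size 8, align 2) → ends 8
start_time at 8 (size 1, align 1) → ends 9
cpu at 9 (size 1, align 1) → ends 10
lock at 10 (size 1, align 1) → ends 11
pad 1 to align 2 for pid
pid at 12 (size 40, align 2) → ends 52
state at 52 (size 12, align 2) → ends 64
within Info: checksum at 8
52 + 8 = 60

60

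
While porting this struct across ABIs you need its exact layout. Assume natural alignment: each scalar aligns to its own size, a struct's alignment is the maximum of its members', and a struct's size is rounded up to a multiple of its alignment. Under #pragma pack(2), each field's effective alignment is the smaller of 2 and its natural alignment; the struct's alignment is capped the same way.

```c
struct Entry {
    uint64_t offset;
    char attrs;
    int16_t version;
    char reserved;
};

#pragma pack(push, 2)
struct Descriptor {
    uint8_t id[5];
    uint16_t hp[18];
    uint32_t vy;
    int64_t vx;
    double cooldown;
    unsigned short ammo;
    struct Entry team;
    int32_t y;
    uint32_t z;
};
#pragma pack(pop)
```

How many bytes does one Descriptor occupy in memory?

88

Entry: 0..8  offset  (8B, 8-aligned); 8..9  attrs  (1B, 1-aligned); 9..10  -- padding (1B); 10..12  version  (2B, 2-aligned); 12..13  reserved  (1B, 1-aligned); 13..16  -- tail padding (3B); sizeof = 16, alignof = 8
0..5  id  (5B, 1-aligned)
5..6  -- padding (1B)
6..42  hp  (36B, 2-aligned)
42..46  vy  (4B, 2-aligned)
46..54  vx  (8B, 2-aligned)
54..62  cooldown  (8B, 2-aligned)
62..64  ammo  (2B, 2-aligned)
64..80  team  (16B, 2-aligned)
80..84  y  (4B, 2-aligned)
84..88  z  (4B, 2-aligned)
sizeof = 88, alignof = 2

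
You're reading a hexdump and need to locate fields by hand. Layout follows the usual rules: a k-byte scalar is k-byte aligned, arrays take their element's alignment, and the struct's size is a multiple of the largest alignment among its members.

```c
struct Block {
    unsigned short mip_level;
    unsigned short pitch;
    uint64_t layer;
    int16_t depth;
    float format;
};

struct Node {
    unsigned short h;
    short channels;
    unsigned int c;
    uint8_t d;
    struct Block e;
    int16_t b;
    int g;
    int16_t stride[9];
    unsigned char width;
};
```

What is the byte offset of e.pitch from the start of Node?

Block: 0..2  mip_level  (2B, 2-aligned); 2..4  pitch  (2B, 2-aligned); 4..8  -- padding (4B); 8..16  layer  (8B, 8-aligned); 16..18  depth  (2B, 2-aligned); 18..20  -- padding (2B); 20..24  format  (4B, 4-aligned); sizeof = 24, alignof = 8
0..2  h  (2B, 2-aligned)
2..4  channels  (2B, 2-aligned)
4..8  c  (4B, 4-aligned)
8..9  d  (1B, 1-aligned)
9..16  -- padding (7B)
16..40  e  (24B, 8-aligned)
within Block: pitch at 2
16 + 2 = 18

18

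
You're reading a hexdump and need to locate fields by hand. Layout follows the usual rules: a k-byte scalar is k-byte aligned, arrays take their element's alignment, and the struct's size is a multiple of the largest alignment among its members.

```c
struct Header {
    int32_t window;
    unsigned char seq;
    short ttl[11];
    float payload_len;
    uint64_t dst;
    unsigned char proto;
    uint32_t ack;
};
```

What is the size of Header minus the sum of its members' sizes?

window at 0 (size 4, align 4) → ends 4
seq at 4 (size 1, align 1) → ends 5
pad 1 to align 2 for ttl
ttl at 6 (size 22, align 2) → ends 28
payload_len at 28 (size 4, align 4) → ends 32
dst at 32 (size 8, align 8) → ends 40
proto at 40 (size 1, align 1) → ends 41
pad 3 to align 4 for ack
ack at 44 (size 4, align 4) → ends 48
total 48 bytes, alignment 8
data bytes 44, size 48 → padding 4

4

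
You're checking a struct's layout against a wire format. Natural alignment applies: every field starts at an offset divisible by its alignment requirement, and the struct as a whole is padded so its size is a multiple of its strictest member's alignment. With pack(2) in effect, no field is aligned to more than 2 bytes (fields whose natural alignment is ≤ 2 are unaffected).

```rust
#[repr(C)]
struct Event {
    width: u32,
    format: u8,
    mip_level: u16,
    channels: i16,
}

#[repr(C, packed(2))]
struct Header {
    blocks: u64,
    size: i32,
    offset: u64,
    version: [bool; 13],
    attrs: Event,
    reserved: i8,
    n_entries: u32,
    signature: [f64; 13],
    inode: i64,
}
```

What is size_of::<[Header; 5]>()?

820

Event: width at 0 (size 4, align 4) → ends 4; format at 4 (size 1, align 1) → ends 5; pad 1 to align 2 for mip_level; mip_level at 6 (size 2, align 2) → ends 8; channels at 8 (size 2, align 2) → ends 10; tail pad 2 to reach multiple of 4; total 12 bytes, alignment 4
blocks at 0 (size 8, align 2) → ends 8
size at 8 (size 4, align 2) → ends 12
offset at 12 (size 8, align 2) → ends 20
version at 20 (size 13, align 1) → ends 33
pad 1 to align 2 for attrs
attrs at 34 (size 12, align 2) → ends 46
reserved at 46 (size 1, align 1) → ends 47
pad 1 to align 2 for n_entries
n_entries at 48 (size 4, align 2) → ends 52
signature at 52 (size 104, align 2) → ends 156
inode at 156 (size 8, align 2) → ends 164
total 164 bytes, alignment 2
array of 5: 5 × 164 = 820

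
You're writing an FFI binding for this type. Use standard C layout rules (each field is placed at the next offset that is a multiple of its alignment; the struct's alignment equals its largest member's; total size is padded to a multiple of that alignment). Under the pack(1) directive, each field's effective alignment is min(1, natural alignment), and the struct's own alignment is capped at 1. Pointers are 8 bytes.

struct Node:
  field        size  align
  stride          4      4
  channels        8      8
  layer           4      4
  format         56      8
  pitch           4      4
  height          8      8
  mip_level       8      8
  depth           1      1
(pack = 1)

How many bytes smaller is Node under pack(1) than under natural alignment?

19

natural layout:
  0..4  stride  (4B, 4-aligned)
  4..8  -- padding (4B)
  8..16  channels  (8B, 8-aligned)
  16..20  layer  (4B, 4-aligned)
  20..24  -- padding (4B)
  24..80  format  (56B, 8-aligned)
  80..84  pitch  (4B, 4-aligned)
  84..88  -- padding (4B)
  88..96  height  (8B, 8-aligned)
  96..104  mip_level  (8B, 8-aligned)
  104..105  depth  (1B, 1-aligned)
  105..112  -- tail padding (7B)
  sizeof = 112, alignof = 8
packed(1) layout:
  0..4  stride  (4B, 1-aligned)
  4..12  channels  (8B, 1-aligned)
  12..16  layer  (4B, 1-aligned)
  16..72  format  (56B, 1-aligned)
  72..76  pitch  (4B, 1-aligned)
  76..84  height  (8B, 1-aligned)
  84..92  mip_level  (8B, 1-aligned)
  92..93  depth  (1B, 1-aligned)
  sizeof = 93, alignof = 1
112 − 93 = 19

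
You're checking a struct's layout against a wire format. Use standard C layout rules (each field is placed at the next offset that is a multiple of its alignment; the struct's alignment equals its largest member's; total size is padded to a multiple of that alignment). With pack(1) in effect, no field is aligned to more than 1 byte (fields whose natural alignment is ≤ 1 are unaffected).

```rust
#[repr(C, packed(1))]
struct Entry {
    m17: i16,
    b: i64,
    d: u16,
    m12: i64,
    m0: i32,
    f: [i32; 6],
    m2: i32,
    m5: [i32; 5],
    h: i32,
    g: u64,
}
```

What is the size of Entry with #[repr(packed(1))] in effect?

@0: m17 [2B, align 1] → 2
@2: b [8B, align 1] → 10
@10: d [2B, align 1] → 12
@12: m12 [8B, align 1] → 20
@20: m0 [4B, align 1] → 24
@24: f [24B, align 1] → 48
@48: m2 [4B, align 1] → 52
@52: m5 [20B, align 1] → 72
@72: h [4B, align 1] → 76
@76: g [8B, align 1] → 84
size 84, align 1

84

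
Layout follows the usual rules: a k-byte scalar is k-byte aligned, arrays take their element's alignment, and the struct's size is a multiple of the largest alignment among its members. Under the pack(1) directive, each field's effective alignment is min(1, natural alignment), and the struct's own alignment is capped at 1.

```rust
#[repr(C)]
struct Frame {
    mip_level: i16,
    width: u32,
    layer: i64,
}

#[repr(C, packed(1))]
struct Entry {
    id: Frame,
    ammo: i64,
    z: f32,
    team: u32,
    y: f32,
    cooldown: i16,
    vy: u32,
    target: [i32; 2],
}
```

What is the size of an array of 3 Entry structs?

Frame: 0..2  mip_level  (2B, 2-aligned); 2..4  -- padding (2B); 4..8  width  (4B, 4-aligned); 8..16  layer  (8B, 8-aligned); sizeof = 16, alignof = 8
0..16  id  (16B, 1-aligned)
16..24  ammo  (8B, 1-aligned)
24..28  z  (4B, 1-aligned)
28..32  team  (4B, 1-aligned)
32..36  y  (4B, 1-aligned)
36..38  cooldown  (2B, 1-aligned)
38..42  vy  (4B, 1-aligned)
42..50  target  (8B, 1-aligned)
sizeof = 50, alignof = 1
array of 3: 3 × 50 = 150

150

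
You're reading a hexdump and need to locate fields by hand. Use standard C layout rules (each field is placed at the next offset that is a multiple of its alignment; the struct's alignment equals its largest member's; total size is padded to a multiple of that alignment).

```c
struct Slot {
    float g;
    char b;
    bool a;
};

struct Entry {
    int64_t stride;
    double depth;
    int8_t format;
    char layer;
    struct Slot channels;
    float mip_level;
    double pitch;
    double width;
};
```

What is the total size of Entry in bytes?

48

Slot: @0: g [4B, align 4] → 4; @4: b [1B, align 1] → 5; @5: a [1B, align 1] → 6; +2 tail pad (align 4); size 8, align 4
@0: stride [8B, align 8] → 8
@8: depth [8B, align 8] → 16
@16: format [1B, align 1] → 17
@17: layer [1B, align 1] → 18
+2 pad (align 4)
@20: channels [8B, align 4] → 28
@28: mip_level [4B, align 4] → 32
@32: pitch [8B, align 8] → 40
@40: width [8B, align 8] → 48
size 48, align 8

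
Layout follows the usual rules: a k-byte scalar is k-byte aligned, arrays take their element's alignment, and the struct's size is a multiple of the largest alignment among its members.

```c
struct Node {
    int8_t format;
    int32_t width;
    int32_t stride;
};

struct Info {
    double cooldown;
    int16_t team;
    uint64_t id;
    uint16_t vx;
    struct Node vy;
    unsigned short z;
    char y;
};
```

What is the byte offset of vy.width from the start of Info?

32

Node: 0..1  format  (1B, 1-aligned); 1..4  -- padding (3B); 4..8  width  (4B, 4-aligned); 8..12  stride  (4B, 4-aligned); sizeof = 12, alignof = 4
0..8  cooldown  (8B, 8-aligned)
8..10  team  (2B, 2-aligned)
10..16  -- padding (6B)
16..24  id  (8B, 8-aligned)
24..26  vx  (2B, 2-aligned)
26..28  -- padding (2B)
28..40  vy  (12B, 4-aligned)
within Node: width at 4
28 + 4 = 32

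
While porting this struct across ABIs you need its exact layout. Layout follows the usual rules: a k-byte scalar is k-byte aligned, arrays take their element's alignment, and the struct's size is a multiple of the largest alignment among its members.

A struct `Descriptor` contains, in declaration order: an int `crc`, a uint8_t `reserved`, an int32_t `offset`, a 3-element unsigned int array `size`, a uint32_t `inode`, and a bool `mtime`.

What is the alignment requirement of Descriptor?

4

member alignments: crc=4, reserved=1, offset=4, size=4, inode=4, mtime=1
max = 4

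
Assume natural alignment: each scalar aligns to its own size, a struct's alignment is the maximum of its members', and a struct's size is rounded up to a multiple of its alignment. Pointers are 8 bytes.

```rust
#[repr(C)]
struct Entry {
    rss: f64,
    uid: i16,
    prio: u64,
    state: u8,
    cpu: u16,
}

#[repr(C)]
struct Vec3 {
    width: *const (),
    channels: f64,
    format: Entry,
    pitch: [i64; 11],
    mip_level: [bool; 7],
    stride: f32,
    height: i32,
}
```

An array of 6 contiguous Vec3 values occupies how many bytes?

Entry: 0..8  rss  (8B, 8-aligned); 8..10  uid  (2B, 2-aligned); 10..16  -- padding (6B); 16..24  prio  (8B, 8-aligned); 24..25  state  (1B, 1-aligned); 25..26  -- padding (1B); 26..28  cpu  (2B, 2-aligned); 28..32  -- tail padding (4B); sizeof = 32, alignof = 8
0..8  width  (8B, 8-aligned)
8..16  channels  (8B, 8-aligned)
16..48  format  (32B, 8-aligned)
48..136  pitch  (88B, 8-aligned)
136..143  mip_level  (7B, 1-aligned)
143..144  -- padding (1B)
144..148  stride  (4B, 4-aligned)
148..152  height  (4B, 4-aligned)
sizeof = 152, alignof = 8
array of 6: 6 × 152 = 912

912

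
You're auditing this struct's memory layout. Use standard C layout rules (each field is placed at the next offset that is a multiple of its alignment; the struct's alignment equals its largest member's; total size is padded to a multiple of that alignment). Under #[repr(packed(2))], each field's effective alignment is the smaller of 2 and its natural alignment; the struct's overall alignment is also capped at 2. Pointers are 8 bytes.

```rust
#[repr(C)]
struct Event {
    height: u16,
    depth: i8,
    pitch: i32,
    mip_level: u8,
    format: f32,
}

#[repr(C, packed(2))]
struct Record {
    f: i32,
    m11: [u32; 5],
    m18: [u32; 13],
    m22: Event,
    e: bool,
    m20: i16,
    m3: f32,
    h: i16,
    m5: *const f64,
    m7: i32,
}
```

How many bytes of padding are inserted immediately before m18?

0

Event: height at 0 (size 2, align 2) → ends 2; depth at 2 (size 1, align 1) → ends 3; pad 1 to align 4 for pitch; pitch at 4 (size 4, align 4) → ends 8; mip_level at 8 (size 1, align 1) → ends 9; pad 3 to align 4 for format; format at 12 (size 4, align 4) → ends 16; total 16 bytes, alignment 4
f at 0 (size 4, align 2) → ends 4
m11 at 4 (size 20, align 2) → ends 24
m18 at 24 (size 52, align 2) → ends 76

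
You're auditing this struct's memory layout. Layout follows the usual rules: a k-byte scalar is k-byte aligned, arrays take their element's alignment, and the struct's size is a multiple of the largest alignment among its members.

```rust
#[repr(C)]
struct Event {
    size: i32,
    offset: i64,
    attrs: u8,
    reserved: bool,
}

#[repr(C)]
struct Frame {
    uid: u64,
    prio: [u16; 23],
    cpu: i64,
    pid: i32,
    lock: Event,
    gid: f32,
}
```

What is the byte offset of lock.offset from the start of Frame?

Event: 0..4  size  (4B, 4-aligned); 4..8  -- padding (4B); 8..16  offset  (8B, 8-aligned); 16..17  attrs  (1B, 1-aligned); 17..18  reserved  (1B, 1-aligned); 18..24  -- tail padding (6B); sizeof = 24, alignof = 8
0..8  uid  (8B, 8-aligned)
8..54  prio  (46B, 2-aligned)
54..56  -- padding (2B)
56..64  cpu  (8B, 8-aligned)
64..68  pid  (4B, 4-aligned)
68..72  -- padding (4B)
72..96  lock  (24B, 8-aligned)
within Event: offset at 8
72 + 8 = 80

80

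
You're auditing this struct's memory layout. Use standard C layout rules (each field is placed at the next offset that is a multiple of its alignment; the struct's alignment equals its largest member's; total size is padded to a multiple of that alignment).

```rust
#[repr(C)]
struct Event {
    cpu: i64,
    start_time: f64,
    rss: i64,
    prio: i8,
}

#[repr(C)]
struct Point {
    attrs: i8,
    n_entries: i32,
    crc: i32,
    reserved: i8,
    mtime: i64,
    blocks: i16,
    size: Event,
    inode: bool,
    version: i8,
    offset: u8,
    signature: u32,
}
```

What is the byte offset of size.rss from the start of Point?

Event: 0..8  cpu  (8B, 8-aligned); 8..16  start_time  (8B, 8-aligned); 16..24  rss  (8B, 8-aligned); 24..25  prio  (1B, 1-aligned); 25..32  -- tail padding (7B); sizeof = 32, alignof = 8
0..1  attrs  (1B, 1-aligned)
1..4  -- padding (3B)
4..8  n_entries  (4B, 4-aligned)
8..12  crc  (4B, 4-aligned)
12..13  reserved  (1B, 1-aligned)
13..16  -- padding (3B)
16..24  mtime  (8B, 8-aligned)
24..26  blocks  (2B, 2-aligned)
26..32  -- padding (6B)
32..64  size  (32B, 8-aligned)
within Event: rss at 16
32 + 16 = 48

48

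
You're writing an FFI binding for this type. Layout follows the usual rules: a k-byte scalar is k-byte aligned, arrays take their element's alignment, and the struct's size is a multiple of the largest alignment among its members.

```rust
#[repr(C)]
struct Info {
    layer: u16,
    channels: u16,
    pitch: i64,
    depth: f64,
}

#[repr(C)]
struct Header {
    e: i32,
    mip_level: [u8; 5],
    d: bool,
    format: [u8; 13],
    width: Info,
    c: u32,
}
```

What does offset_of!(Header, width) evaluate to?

Info: layer at 0 (size 2, align 2) → ends 2; channels at 2 (size 2, align 2) → ends 4; pad 4 to align 8 for pitch; pitch at 8 (size 8, align 8) → ends 16; depth at 16 (size 8, align 8) → ends 24; total 24 bytes, alignment 8
e at 0 (size 4, align 4) → ends 4
mip_level at 4 (size 5, align 1) → ends 9
d at 9 (size 1, align 1) → ends 10
format at 10 (size 13, align 1) → ends 23
pad 1 to align 8 for width
width at 24 (size 24, align 8) → ends 48

24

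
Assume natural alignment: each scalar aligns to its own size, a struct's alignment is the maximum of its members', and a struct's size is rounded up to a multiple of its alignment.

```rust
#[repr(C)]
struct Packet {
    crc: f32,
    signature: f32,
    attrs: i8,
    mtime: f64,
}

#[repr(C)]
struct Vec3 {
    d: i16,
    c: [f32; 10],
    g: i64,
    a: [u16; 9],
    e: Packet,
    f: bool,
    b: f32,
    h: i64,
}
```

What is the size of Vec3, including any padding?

120

Packet: @0: crc [4B, align 4] → 4; @4: signature [4B, align 4] → 8; @8: attrs [1B, align 1] → 9; +7 pad (align 8); @16: mtime [8B, align 8] → 24; size 24, align 8
@0: d [2B, align 2] → 2
+2 pad (align 4)
@4: c [40B, align 4] → 44
+4 pad (align 8)
@48: g [8B, align 8] → 56
@56: a [18B, align 2] → 74
+6 pad (align 8)
@80: e [24B, align 8] → 104
@104: f [1B, align 1] → 105
+3 pad (align 4)
@108: b [4B, align 4] → 112
@112: h [8B, align 8] → 120
size 120, align 8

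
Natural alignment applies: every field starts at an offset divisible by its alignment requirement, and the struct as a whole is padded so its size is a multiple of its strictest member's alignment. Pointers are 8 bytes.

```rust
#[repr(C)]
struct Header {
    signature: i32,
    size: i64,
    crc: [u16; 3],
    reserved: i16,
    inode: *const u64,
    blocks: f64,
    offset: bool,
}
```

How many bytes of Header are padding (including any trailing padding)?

@0: signature [4B, align 4] → 4
+4 pad (align 8)
@8: size [8B, align 8] → 16
@16: crc [6B, align 2] → 22
@22: reserved [2B, align 2] → 24
@24: inode [8B, align 8] → 32
@32: blocks [8B, align 8] → 40
@40: offset [1B, align 1] → 41
+7 tail pad (align 8)
size 48, align 8
data bytes 37, size 48 → padding 11

11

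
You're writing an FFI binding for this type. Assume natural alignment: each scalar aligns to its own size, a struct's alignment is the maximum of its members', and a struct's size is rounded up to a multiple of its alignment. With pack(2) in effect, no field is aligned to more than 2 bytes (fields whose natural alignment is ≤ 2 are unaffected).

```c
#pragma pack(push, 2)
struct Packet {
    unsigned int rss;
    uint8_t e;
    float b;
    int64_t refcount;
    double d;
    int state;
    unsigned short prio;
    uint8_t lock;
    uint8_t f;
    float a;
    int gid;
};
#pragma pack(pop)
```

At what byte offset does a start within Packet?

34

rss at 0 (size 4, align 2) → ends 4
e at 4 (size 1, align 1) → ends 5
pad 1 to align 2 for b
b at 6 (size 4, align 2) → ends 10
refcount at 10 (size 8, align 2) → ends 18
d at 18 (size 8, align 2) → ends 26
state at 26 (size 4, align 2) → ends 30
prio at 30 (size 2, align 2) → ends 32
lock at 32 (size 1, align 1) → ends 33
f at 33 (size 1, align 1) → ends 34
a at 34 (size 4, align 2) → ends 38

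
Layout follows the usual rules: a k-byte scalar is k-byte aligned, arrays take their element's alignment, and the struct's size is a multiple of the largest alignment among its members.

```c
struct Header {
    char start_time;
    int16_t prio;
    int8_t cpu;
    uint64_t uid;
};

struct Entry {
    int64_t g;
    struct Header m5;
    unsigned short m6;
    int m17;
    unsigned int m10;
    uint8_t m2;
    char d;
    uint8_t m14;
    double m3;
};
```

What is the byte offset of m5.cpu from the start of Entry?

Header: @0: start_time [1B, align 1] → 1; +1 pad (align 2); @2: prio [2B, align 2] → 4; @4: cpu [1B, align 1] → 5; +3 pad (align 8); @8: uid [8B, align 8] → 16; size 16, align 8
@0: g [8B, align 8] → 8
@8: m5 [16B, align 8] → 24
within Header: cpu at 4
8 + 4 = 12

12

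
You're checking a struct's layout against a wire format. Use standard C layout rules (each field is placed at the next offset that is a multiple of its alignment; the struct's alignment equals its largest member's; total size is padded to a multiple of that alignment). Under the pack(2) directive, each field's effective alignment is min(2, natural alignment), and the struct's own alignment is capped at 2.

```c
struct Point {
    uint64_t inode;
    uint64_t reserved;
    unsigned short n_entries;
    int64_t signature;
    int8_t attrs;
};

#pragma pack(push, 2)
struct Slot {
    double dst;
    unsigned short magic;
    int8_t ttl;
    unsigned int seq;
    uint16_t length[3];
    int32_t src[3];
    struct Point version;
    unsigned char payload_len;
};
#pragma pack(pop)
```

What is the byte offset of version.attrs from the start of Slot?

Point: inode at 0 (size 8, align 8) → ends 8; reserved at 8 (size 8, align 8) → ends 16; n_entries at 16 (size 2, align 2) → ends 18; pad 6 to align 8 for signature; signature at 24 (size 8, align 8) → ends 32; attrs at 32 (size 1, align 1) → ends 33; tail pad 7 to reach multiple of 8; total 40 bytes, alignment 8
dst at 0 (size 8, align 2) → ends 8
magic at 8 (size 2, align 2) → ends 10
ttl at 10 (size 1, align 1) → ends 11
pad 1 to align 2 for seq
seq at 12 (size 4, align 2) → ends 16
length at 16 (size 6, align 2) → ends 22
src at 22 (size 12, align 2) → ends 34
version at 34 (size 40, align 2) → ends 74
within Point: attrs at 32
34 + 32 = 66

66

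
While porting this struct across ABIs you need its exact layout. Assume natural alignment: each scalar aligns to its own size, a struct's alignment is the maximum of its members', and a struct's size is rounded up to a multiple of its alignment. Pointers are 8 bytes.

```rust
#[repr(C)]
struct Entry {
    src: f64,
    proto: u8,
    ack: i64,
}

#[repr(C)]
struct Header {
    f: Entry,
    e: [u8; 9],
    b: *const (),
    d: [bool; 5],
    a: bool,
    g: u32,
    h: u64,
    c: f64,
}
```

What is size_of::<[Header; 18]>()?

1440

Entry: 0..8  src  (8B, 8-aligned); 8..9  proto  (1B, 1-aligned); 9..16  -- padding (7B); 16..24  ack  (8B, 8-aligned); sizeof = 24, alignof = 8
0..24  f  (24B, 8-aligned)
24..33  e  (9B, 1-aligned)
33..40  -- padding (7B)
40..48  b  (8B, 8-aligned)
48..53  d  (5B, 1-aligned)
53..54  a  (1B, 1-aligned)
54..56  -- padding (2B)
56..60  g  (4B, 4-aligned)
60..64  -- padding (4B)
64..72  h  (8B, 8-aligned)
72..80  c  (8B, 8-aligned)
sizeof = 80, alignof = 8
array of 18: 18 × 80 = 1440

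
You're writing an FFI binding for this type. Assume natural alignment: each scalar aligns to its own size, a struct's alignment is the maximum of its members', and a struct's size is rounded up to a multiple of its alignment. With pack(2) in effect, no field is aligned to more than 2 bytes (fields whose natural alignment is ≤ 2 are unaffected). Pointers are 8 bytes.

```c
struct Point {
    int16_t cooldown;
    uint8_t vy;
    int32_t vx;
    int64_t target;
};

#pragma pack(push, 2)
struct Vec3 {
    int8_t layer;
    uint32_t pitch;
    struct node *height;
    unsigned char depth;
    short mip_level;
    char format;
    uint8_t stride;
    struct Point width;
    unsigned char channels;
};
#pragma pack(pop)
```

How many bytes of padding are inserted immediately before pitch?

1

Point: @0: cooldown [2B, align 2] → 2; @2: vy [1B, align 1] → 3; +1 pad (align 4); @4: vx [4B, align 4] → 8; @8: target [8B, align 8] → 16; size 16, align 8
@0: layer [1B, align 1] → 1
+1 pad (align 2)
@2: pitch [4B, align 2] → 6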